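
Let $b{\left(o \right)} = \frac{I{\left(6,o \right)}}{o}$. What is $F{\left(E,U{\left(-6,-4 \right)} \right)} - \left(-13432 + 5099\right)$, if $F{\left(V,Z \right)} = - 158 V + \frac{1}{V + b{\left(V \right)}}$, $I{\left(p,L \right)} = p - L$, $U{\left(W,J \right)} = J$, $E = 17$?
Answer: $\frac{1569883}{278} \approx 5647.1$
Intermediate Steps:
$b{\left(o \right)} = \frac{6 - o}{o}$
$F{\left(V,Z \right)} = \frac{1}{V + \frac{6 - V}{V}} - 158 V$ ($F{\left(V,Z \right)} = - 158 V + \frac{1}{V + \frac{6 - V}{V}} = \frac{1}{V + \frac{6 - V}{V}} - 158 V$)
$F{\left(E,U{\left(-6,-4 \right)} \right)} - \left(-13432 + 5099\right) = \frac{17 \left(-947 - 158 \cdot 17^{2} + 158 \cdot 17\right)}{6 + 17^{2} - 17} - \left(-13432 + 5099\right) = \frac{17 \left(-947 - 45662 + 2686\right)}{6 + 289 - 17} - -8333 = \frac{17 \left(-947 - 45662 + 2686\right)}{278} + 8333 = 17 \cdot \frac{1}{278} \left(-43923\right) + 8333 = - \frac{746691}{278} + 8333 = \frac{1569883}{278}$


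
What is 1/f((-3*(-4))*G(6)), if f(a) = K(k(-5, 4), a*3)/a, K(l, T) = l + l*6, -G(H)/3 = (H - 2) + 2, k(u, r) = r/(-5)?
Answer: 270/7 ≈ 38.571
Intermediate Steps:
k(u, r) = -r/5 (k(u, r) = r*(-1/5) = -r/5)
G(H) = -3*H (G(H) = -3*((H - 2) + 2) = -3*((-2 + H) + 2) = -3*H)
K(l, T) = 7*l (K(l, T) = l + 6*l = 7*l)
f(a) = -28/(5*a) (f(a) = (7*(-1/5*4))/a = (7*(-4/5))/a = -28/(5*a))
1/f((-3*(-4))*G(6)) = 1/(-28/(5*((-3*(-4))*(-3*6)))) = 1/(-28/(5*(12*(-18)))) = 1/(-28/5/(-216)) = 1/(-28/5*(-1/216)) = 1/(7/270) = 270/7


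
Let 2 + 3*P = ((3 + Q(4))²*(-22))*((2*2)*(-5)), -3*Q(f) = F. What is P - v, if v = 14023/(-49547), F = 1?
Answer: 1394730295/1337769 ≈ 1042.6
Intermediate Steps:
Q(f) = -⅓ (Q(f) = -⅓*1 = -⅓)
v = -14023/49547 (v = 14023*(-1/49547) = -14023/49547 ≈ -0.28302)
P = 28142/27 (P = -⅔ + (((3 - ⅓)²*(-22))*((2*2)*(-5)))/3 = -⅔ + (((8/3)²*(-22))*(4*(-5)))/3 = -⅔ + (((64/9)*(-22))*(-20))/3 = -⅔ + (-1408/9*(-20))/3 = -⅔ + (⅓)*(28160/9) = -⅔ + 28160/27 = 28142/27 ≈ 1042.3)
P - v = 28142/27 - 1*(-14023/49547) = 28142/27 + 14023/49547 = 1394730295/1337769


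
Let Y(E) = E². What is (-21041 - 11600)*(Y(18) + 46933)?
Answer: -1542515737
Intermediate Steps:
(-21041 - 11600)*(Y(18) + 46933) = (-21041 - 11600)*(18² + 46933) = -32641*(324 + 46933) = -32641*47257 = -1542515737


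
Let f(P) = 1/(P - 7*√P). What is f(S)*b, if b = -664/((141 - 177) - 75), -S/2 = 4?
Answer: -664/6327 + 1162*I*√2/6327 ≈ -0.10495 + 0.25973*I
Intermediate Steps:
S = -8 (S = -2*4 = -8)
b = 664/111 (b = -664/(-36 - 75) = -664/(-111) = -664*(-1/111) = 664/111 ≈ 5.9820)
f(S)*b = (664/111)/(-8 - 14*I*√2) = 664/(111*(-8 - 14*I*√2))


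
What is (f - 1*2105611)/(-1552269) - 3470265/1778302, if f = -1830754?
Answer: 1613260970945/2760403067238 ≈ 0.58443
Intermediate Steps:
(f - 1*2105611)/(-1552269) - 3470265/1778302 = (-1830754 - 1*2105611)/(-1552269) - 3470265/1778302 = (-1830754 - 2105611)*(-1/1552269) - 3470265*1/1778302 = -3936365*(-1/1552269) - 3470265/1778302 = 3936365/1552269 - 3470265/1778302 = 1613260970945/2760403067238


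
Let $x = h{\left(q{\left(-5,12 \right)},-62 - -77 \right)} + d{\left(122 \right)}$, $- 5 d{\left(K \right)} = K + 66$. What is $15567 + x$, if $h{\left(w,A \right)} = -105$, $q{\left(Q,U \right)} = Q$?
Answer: $\frac{77122}{5} \approx 15424.0$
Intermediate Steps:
$d{\left(K \right)} = - \frac{66}{5} - \frac{K}{5}$ ($d{\left(K \right)} = - \frac{K + 66}{5} = - \frac{66 + K}{5} = - \frac{66}{5} - \frac{K}{5}$)
$x = - \frac{713}{5}$ ($x = -105 - \frac{188}{5} = - \frac{713}{5} \approx -142.6$)
$15567 + x = 15567 - \frac{713}{5} = \frac{77122}{5}$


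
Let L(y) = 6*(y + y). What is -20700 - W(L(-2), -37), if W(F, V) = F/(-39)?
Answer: -269108/13 ≈ -20701.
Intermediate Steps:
L(y) = 12*y (L(y) = 6*(2*y) = 12*y)
W(F, V) = -F/39 (W(F, V) = F*(-1/39) = -F/39)
-20700 - W(L(-2), -37) = -20700 - (-1)*12*(-2)/39 = -20700 - (-1)*(-24)/39 = -20700 - 1*8/13 = -20700 - 8/13 = -269108/13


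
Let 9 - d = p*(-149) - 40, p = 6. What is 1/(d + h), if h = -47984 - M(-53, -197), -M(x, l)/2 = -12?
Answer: -1/47065 ≈ -2.1247e-5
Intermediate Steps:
M(x, l) = 24 (M(x, l) = -2*(-12) = 24)
d = 943 (d = 9 - (6*(-149) - 40) = 9 - (-894 - 40) = 9 - 1*(-934) = 9 + 934 = 943)
h = -48008 (h = -47984 - 1*24 = -47984 - 24 = -48008)
1/(d + h) = 1/(943 - 48008) = 1/(-47065) = -1/47065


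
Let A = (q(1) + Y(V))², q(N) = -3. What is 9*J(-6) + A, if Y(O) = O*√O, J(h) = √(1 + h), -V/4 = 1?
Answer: -55 + 48*I + 9*I*√5 ≈ -55.0 + 68.125*I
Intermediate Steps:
V = -4 (V = -4*1 = -4)
Y(O) = O^(3/2)
A = (-3 - 8*I)² (A = (-3 + (-4)^(3/2))² = (-3 - 8*I)² ≈ -55.0 + 48.0*I)
9*J(-6) + A = 9*√(1 - 6) + (-55 + 48*I) = 9*√(-5) + (-55 + 48*I) = 9*(I*√5) + (-55 + 48*I) = 9*I*√5 + (-55 + 48*I) = -55 + 48*I + 9*I*√5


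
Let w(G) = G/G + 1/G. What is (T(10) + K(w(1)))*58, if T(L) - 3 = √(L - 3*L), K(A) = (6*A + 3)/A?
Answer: 609 + 116*I*√5 ≈ 609.0 + 259.38*I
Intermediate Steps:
w(G) = 1 + 1/G
K(A) = (3 + 6*A)/A
T(L) = 3 + √2*√(-L) (T(L) = 3 + √(L - 3*L) = 3 + √(-2*L) = 3 + √2*√(-L))
(T(10) + K(w(1)))*58 = ((3 + √2*√(-1*10)) + (6 + 3/(((1 + 1)/1))))*58 = ((3 + √2*√(-10)) + (6 + 3/((1*2))))*58 = ((3 + √2*(I*√10)) + (6 + 3/2))*58 = ((3 + 2*I*√5) + (6 + 3*(½)))*58 = ((3 + 2*I*√5) + (6 + 3/2))*58 = ((3 + 2*I*√5) + 15/2)*58 = (21/2 + 2*I*√5)*58 = 609 + 116*I*√5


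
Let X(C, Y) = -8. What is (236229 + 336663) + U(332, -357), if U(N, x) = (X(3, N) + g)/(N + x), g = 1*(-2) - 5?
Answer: 2864463/5 ≈ 5.7289e+5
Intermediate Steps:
g = -7 (g = -2 - 5 = -7)
U(N, x) = -15/(N + x) (U(N, x) = (-8 - 7)/(N + x) = -15/(N + x))
(236229 + 336663) + U(332, -357) = (236229 + 336663) - 15/(332 - 357) = 572892 - 15/(-25) = 572892 - 15*(-1/25) = 572892 + 3/5 = 2864463/5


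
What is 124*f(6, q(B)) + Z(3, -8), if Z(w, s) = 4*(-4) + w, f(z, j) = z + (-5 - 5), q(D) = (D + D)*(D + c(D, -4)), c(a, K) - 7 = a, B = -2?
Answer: -509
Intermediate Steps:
c(a, K) = 7 + a
q(D) = 2*D*(7 + 2*D) (q(D) = (D + D)*(D + (7 + D)) = (2*D)*(7 + 2*D) = 2*D*(7 + 2*D))
f(z, j) = -10 + z (f(z, j) = z - 10 = -10 + z)
Z(w, s) = -16 + w
124*f(6, q(B)) + Z(3, -8) = 124*(-10 + 6) + (-16 + 3) = 124*(-4) - 13 = -496 - 13 = -509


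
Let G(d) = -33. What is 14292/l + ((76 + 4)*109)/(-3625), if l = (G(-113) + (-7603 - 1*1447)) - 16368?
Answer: -54748244/18451975 ≈ -2.9671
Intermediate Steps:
l = -25451 (l = (-33 + (-7603 - 1*1447)) - 16368 = (-33 + (-7603 - 1447)) - 16368 = (-33 - 9050) - 16368 = -9083 - 16368 = -25451)
14292/l + ((76 + 4)*109)/(-3625) = 14292/(-25451) + ((76 + 4)*109)/(-3625) = 14292*(-1/25451) + (80*109)*(-1/3625) = -14292/25451 + 8720*(-1/3625) = -14292/25451 - 1744/725 = -54748244/18451975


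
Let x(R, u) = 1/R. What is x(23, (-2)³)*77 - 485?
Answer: -11078/23 ≈ -481.65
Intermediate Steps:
x(23, (-2)³)*77 - 485 = 77/23 - 485 = -11078/23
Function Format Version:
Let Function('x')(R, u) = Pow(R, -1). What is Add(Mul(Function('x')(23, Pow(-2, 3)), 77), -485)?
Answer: Rational(-11078, 23) ≈ -481.65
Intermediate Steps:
Add(Mul(Function('x')(23, Pow(-2, 3)), 77), -485) = Add(Mul(Pow(23, -1), 77), -485) = Add(Mul(Rational(1, 23), 77), -485) = Add(Rational(77, 23), -485) = Rational(-11078, 23)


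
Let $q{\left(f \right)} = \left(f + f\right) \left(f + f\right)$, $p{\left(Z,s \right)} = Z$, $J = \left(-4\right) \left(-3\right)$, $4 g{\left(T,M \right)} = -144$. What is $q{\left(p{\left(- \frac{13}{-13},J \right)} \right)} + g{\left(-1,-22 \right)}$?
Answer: $-32$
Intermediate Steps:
$g{\left(T,M \right)} = -36$ ($g{\left(T,M \right)} = \frac{1}{4} \left(-144\right) = -36$)
$J = 12$
$q{\left(f \right)} = 4 f^{2}$ ($q{\left(f \right)} = 2 f 2 f = 4 f^{2}$)
$q{\left(p{\left(- \frac{13}{-13},J \right)} \right)} + g{\left(-1,-22 \right)} = 4 \left(- \frac{13}{-13}\right)^{2} - 36 = 4 \left(\left(-13\right) \left(- \frac{1}{13}\right)\right)^{2} - 36 = 4 \cdot 1^{2} - 36 = 4 \cdot 1 - 36 = 4 - 36 = -32$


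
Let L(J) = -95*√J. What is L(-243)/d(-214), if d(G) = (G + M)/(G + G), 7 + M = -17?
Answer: -182970*I*√3/119 ≈ -2663.1*I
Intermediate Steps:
M = -24 (M = -7 - 17 = -24)
d(G) = (-24 + G)/(2*G) (d(G) = (G - 24)/(G + G) = (-24 + G)/((2*G)) = (-24 + G)*(1/(2*G)) = (-24 + G)/(2*G))
L(-243)/d(-214) = (-855*I*√3)/(((½)*(-24 - 214)/(-214))) = (-855*I*√3)/(((½)*(-1/214)*(-238))) = (-855*I*√3)/(119/214) = -855*I*√3*(214/119) = -182970*I*√3/119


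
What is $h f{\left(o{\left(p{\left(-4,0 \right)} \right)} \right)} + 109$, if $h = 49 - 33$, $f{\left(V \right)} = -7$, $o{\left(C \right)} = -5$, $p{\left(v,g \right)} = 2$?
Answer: $-3$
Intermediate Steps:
$h = 16$ ($h = 49 - 33 = 16$)
$h f{\left(o{\left(p{\left(-4,0 \right)} \right)} \right)} + 109 = 16 \left(-7\right) + 109 = -112 + 109 = -3$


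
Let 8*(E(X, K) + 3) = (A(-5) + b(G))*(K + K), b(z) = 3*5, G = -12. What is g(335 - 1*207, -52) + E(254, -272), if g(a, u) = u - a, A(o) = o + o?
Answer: -523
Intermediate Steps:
A(o) = 2*o
b(z) = 15
E(X, K) = -3 + 5*K/4 (E(X, K) = -3 + ((2*(-5) + 15)*(K + K))/8 = -3 + ((-10 + 15)*(2*K))/8 = -3 + (5*(2*K))/8 = -3 + (10*K)/8 = -3 + 5*K/4)
g(335 - 1*207, -52) + E(254, -272) = (-52 - (335 - 1*207)) + (-3 + (5/4)*(-272)) = (-52 - (335 - 207)) + (-3 - 340) = (-52 - 1*128) - 343 = (-52 - 128) - 343 = -180 - 343 = -523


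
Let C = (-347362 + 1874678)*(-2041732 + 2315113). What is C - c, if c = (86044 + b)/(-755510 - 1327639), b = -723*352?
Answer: 869796315686833552/2083149 ≈ 4.1754e+11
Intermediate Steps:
b = -254496
C = 417539175396 (C = 1527316*273381 = 417539175396)
c = 168452/2083149 (c = (86044 - 254496)/(-755510 - 1327639) = -168452/(-2083149) = -168452*(-1/2083149) = 168452/2083149 ≈ 0.080864)
C - c = 417539175396 - 1*168452/2083149 = 417539175396 - 168452/2083149 = 869796315686833552/2083149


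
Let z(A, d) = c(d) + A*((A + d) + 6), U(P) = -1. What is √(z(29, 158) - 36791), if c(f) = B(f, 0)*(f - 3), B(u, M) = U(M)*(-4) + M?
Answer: I*√30574 ≈ 174.85*I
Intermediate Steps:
B(u, M) = 4 + M (B(u, M) = -1*(-4) + M = 4 + M)
c(f) = -12 + 4*f (c(f) = (4 + 0)*(f - 3) = 4*(-3 + f) = -12 + 4*f)
z(A, d) = -12 + 4*d + A*(6 + A + d) (z(A, d) = (-12 + 4*d) + A*((A + d) + 6) = (-12 + 4*d) + A*(6 + A + d) = -12 + 4*d + A*(6 + A + d))
√(z(29, 158) - 36791) = √((-12 + 29² + 4*158 + 6*29 + 29*158) - 36791) = √((-12 + 841 + 632 + 174 + 4582) - 36791) = √(6217 - 36791) = √(-30574) = I*√30574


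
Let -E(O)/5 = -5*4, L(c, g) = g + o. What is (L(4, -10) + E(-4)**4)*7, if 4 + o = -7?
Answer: 699999853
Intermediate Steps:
o = -11 (o = -4 - 7 = -11)
L(c, g) = -11 + g (L(c, g) = g - 11 = -11 + g)
E(O) = 100 (E(O) = -(-25)*4 = -5*(-20) = 100)
(L(4, -10) + E(-4)**4)*7 = ((-11 - 10) + 100**4)*7 = (-21 + 100000000)*7 = 99999979*7 = 699999853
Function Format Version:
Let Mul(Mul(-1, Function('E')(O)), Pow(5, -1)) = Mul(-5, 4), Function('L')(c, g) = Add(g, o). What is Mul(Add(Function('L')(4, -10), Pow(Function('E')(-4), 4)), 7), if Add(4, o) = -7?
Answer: 699999853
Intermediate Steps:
o = -11 (o = Add(-4, -7) = -11)
Function('L')(c, g) = Add(-11, g) (Function('L')(c, g) = Add(g, -11) = Add(-11, g))
Function('E')(O) = 100 (Function('E')(O) = Mul(-5, Mul(-5, 4)) = Mul(-5, -20) = 100)
Mul(Add(Function('L')(4, -10), Pow(Function('E')(-4), 4)), 7) = Mul(Add(Add(-11, -10), Pow(100, 4)), 7) = Mul(Add(-21, 100000000), 7) = Mul(99999979, 7) = 699999853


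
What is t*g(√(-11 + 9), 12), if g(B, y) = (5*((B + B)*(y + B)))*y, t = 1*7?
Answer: -1680 + 10080*I*√2 ≈ -1680.0 + 14255.0*I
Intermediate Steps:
t = 7
g(B, y) = 10*B*y*(B + y) (g(B, y) = (5*((2*B)*(B + y)))*y = (5*(2*B*(B + y)))*y = (10*B*(B + y))*y = 10*B*y*(B + y))
t*g(√(-11 + 9), 12) = 7*(10*√(-11 + 9)*12*(√(-11 + 9) + 12)) = 7*(10*√(-2)*12*(√(-2) + 12)) = 7*(10*(I*√2)*12*(I*√2 + 12)) = 7*(10*(I*√2)*12*(12 + I*√2)) = 7*(120*I*√2*(12 + I*√2)) = 840*I*√2*(12 + I*√2)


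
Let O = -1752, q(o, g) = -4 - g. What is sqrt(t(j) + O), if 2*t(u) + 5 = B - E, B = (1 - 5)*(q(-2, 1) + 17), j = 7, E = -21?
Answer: 2*I*sqrt(442) ≈ 42.048*I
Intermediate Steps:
B = -48 (B = (1 - 5)*((-4 - 1*1) + 17) = -4*((-4 - 1) + 17) = -4*(-5 + 17) = -4*12 = -48)
t(u) = -16 (t(u) = -5/2 + (-48 - 1*(-21))/2 = -5/2 + (-48 + 21)/2 = -5/2 + (1/2)*(-27) = -5/2 - 27/2 = -16)
sqrt(t(j) + O) = sqrt(-16 - 1752) = sqrt(-1768) = 2*I*sqrt(442)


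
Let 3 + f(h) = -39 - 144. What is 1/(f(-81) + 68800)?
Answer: 1/68614 ≈ 1.4574e-5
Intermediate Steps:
f(h) = -186 (f(h) = -3 + (-39 - 144) = -3 - 183 = -186)
1/(f(-81) + 68800) = 1/(-186 + 68800) = 1/68614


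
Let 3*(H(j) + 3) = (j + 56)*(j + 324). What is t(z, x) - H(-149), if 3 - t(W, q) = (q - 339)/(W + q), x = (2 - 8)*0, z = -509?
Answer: 2764040/509 ≈ 5430.3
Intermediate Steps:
x = 0 (x = -6*0 = 0)
H(j) = -3 + (56 + j)*(324 + j)/3 (H(j) = -3 + ((j + 56)*(j + 324))/3 = -3 + ((56 + j)*(324 + j))/3 = -3 + (56 + j)*(324 + j)/3)
t(W, q) = 3 - (-339 + q)/(W + q) (t(W, q) = 3 - (q - 339)/(W + q) = 3 - (-339 + q)/(W + q))
t(z, x) - H(-149) = (339 + 2*0 + 3*(-509))/(-509 + 0) - (6045 + (1/3)*(-149)**2 + (380/3)*(-149)) = (339 + 0 - 1527)/(-509) - (6045 + (1/3)*22201 - 56620/3) = -1/509*(-1188) - (6045 + 22201/3 - 56620/3) = 1188/509 - 1*(-5428) = 1188/509 + 5428 = 2764040/509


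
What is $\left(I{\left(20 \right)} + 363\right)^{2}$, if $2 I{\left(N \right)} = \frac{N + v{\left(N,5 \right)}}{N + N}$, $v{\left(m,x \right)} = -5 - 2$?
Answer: $\frac{844076809}{6400} \approx 1.3189 \cdot 10^{5}$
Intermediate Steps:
$v{\left(m,x \right)} = -7$ ($v{\left(m,x \right)} = -5 - 2 = -7$)
$I{\left(N \right)} = \frac{-7 + N}{4 N}$ ($I{\left(N \right)} = \frac{\left(N - 7\right) \frac{1}{N + N}}{2} = \frac{\left(-7 + N\right) \frac{1}{2 N}}{2} = \frac{\frac{1}{2} \frac{1}{N} \left(-7 + N\right)}{2} = \frac{-7 + N}{4 N}$)
$\left(I{\left(20 \right)} + 363\right)^{2} = \left(\frac{-7 + 20}{4 \cdot 20} + 363\right)^{2} = \left(\frac{1}{4} \cdot \frac{1}{20} \cdot 13 + 363\right)^{2} = \left(\frac{13}{80} + 363\right)^{2} = \left(\frac{29053}{80}\right)^{2} = \frac{844076809}{6400}$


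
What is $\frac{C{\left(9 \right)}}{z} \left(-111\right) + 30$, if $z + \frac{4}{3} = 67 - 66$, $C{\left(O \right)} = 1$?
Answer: $363$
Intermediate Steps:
$z = - \frac{1}{3}$ ($z = - \frac{4}{3} + \left(67 - 66\right) = - \frac{4}{3} + 1 = - \frac{1}{3} \approx -0.33333$)
$\frac{C{\left(9 \right)}}{z} \left(-111\right) + 30 = 1 \frac{1}{- \frac{1}{3}} \left(-111\right) + 30 = 1 \left(-3\right) \left(-111\right) + 30 = \left(-3\right) \left(-111\right) + 30 = 333 + 30 = 363$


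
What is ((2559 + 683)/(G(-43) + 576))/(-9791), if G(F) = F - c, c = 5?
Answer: -1621/2584824 ≈ -0.00062712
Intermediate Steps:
G(F) = -5 + F (G(F) = F - 1*5 = F - 5 = -5 + F)
((2559 + 683)/(G(-43) + 576))/(-9791) = ((2559 + 683)/((-5 - 43) + 576))/(-9791) = (3242/(-48 + 576))*(-1/9791) = (3242/528)*(-1/9791) = (3242*(1/528))*(-1/9791) = (1621/264)*(-1/9791) = -1621/2584824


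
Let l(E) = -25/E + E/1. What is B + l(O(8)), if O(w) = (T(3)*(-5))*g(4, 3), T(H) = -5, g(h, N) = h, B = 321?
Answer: 1683/4 ≈ 420.75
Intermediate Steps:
O(w) = 100 (O(w) = -5*(-5)*4 = 25*4 = 100)
l(E) = E - 25/E (l(E) = -25/E + E*1 = -25/E + E = E - 25/E)
B + l(O(8)) = 321 + (100 - 25/100) = 321 + (100 - 25*1/100) = 321 + (100 - ¼) = 321 + 399/4 = 1683/4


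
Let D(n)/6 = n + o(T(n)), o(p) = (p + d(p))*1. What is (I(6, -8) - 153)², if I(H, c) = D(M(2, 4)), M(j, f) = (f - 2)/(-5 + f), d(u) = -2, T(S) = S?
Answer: 35721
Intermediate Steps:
o(p) = -2 + p (o(p) = (p - 2)*1 = (-2 + p)*1 = -2 + p)
M(j, f) = (-2 + f)/(-5 + f)
D(n) = -12 + 12*n (D(n) = 6*(n + (-2 + n)) = 6*(-2 + 2*n) = -12 + 12*n)
I(H, c) = -36 (I(H, c) = -12 + 12*((-2 + 4)/(-5 + 4)) = -12 + 12*(2/(-1)) = -12 + 12*(-1*2) = -12 + 12*(-2) = -12 - 24 = -36)
(I(6, -8) - 153)² = (-36 - 153)² = (-189)² = 35721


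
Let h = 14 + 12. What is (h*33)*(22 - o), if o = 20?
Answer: 1716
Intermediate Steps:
h = 26
(h*33)*(22 - o) = (26*33)*(22 - 1*20) = 858*(22 - 20) = 858*2 = 1716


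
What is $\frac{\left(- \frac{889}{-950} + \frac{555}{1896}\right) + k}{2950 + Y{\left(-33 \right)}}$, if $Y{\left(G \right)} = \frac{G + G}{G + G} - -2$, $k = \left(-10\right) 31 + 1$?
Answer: $- \frac{92393001}{886490600} \approx -0.10422$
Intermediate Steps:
$k = -309$ ($k = -310 + 1 = -309$)
$Y{\left(G \right)} = 3$ ($Y{\left(G \right)} = \frac{2 G}{2 G} + 2 = 2 G \frac{1}{2 G} + 2 = 1 + 2 = 3$)
$\frac{\left(- \frac{889}{-950} + \frac{555}{1896}\right) + k}{2950 + Y{\left(-33 \right)}} = \frac{\left(- \frac{889}{-950} + \frac{555}{1896}\right) - 309}{2950 + 3} = \frac{\left(\left(-889\right) \left(- \frac{1}{950}\right) + 555 \cdot \frac{1}{1896}\right) - 309}{2953} = \left(\left(\frac{889}{950} + \frac{185}{632}\right) - 309\right) \frac{1}{2953} = \left(\frac{368799}{300200} - 309\right) \frac{1}{2953} = \left(- \frac{92393001}{300200}\right) \frac{1}{2953} = - \frac{92393001}{886490600}$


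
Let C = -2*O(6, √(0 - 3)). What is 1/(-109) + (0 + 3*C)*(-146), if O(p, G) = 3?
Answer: 286451/109 ≈ 2628.0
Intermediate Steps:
C = -6 (C = -2*3 = -6)
1/(-109) + (0 + 3*C)*(-146) = 1/(-109) + (0 + 3*(-6))*(-146) = -1/109 + (0 - 18)*(-146) = -1/109 - 18*(-146) = -1/109 + 2628 = 286451/109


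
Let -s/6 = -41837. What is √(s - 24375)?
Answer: 3*√25183 ≈ 476.07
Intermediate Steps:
s = 251022 (s = -6*(-41837) = 251022)
√(s - 24375) = √(251022 - 24375) = √226647 = 3*√25183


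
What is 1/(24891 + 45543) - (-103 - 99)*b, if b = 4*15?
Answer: 853660081/70434 ≈ 12120.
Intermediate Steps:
b = 60
1/(24891 + 45543) - (-103 - 99)*b = 1/(24891 + 45543) - (-103 - 99)*60 = 1/70434 - (-202)*60 = 1/70434 - 1*(-12120) = 1/70434 + 12120 = 853660081/70434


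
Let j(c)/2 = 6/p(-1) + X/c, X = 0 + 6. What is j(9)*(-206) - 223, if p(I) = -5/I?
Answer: -14881/15 ≈ -992.07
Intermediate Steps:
X = 6
j(c) = 12/5 + 12/c (j(c) = 2*(6/((-5/(-1))) + 6/c) = 2*(6/((-5*(-1))) + 6/c) = 2*(6/5 + 6/c) = 12/5 + 12/c)
j(9)*(-206) - 223 = (12/5 + 12/9)*(-206) - 223 = (12/5 + 12*(⅑))*(-206) - 223 = (12/5 + 4/3)*(-206) - 223 = (56/15)*(-206) - 223 = -11536/15 - 223 = -14881/15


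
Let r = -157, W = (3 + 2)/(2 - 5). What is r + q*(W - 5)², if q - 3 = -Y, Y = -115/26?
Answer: 20231/117 ≈ 172.91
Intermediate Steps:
W = -5/3 (W = 5/(-3) = 5*(-⅓) = -5/3 ≈ -1.6667)
Y = -115/26 (Y = -115*1/26 = -115/26 ≈ -4.4231)
q = 193/26 (q = 3 - 1*(-115/26) = 3 + 115/26 = 193/26 ≈ 7.4231)
r + q*(W - 5)² = -157 + 193*(-5/3 - 5)²/26 = -157 + 193*(-20/3)²/26 = -157 + (193/26)*(400/9) = -157 + 38600/117 = 20231/117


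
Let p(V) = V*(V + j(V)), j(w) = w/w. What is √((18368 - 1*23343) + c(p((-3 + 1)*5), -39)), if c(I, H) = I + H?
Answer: 2*I*√1231 ≈ 70.171*I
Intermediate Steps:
j(w) = 1
p(V) = V*(1 + V) (p(V) = V*(V + 1) = V*(1 + V))
c(I, H) = H + I
√((18368 - 1*23343) + c(p((-3 + 1)*5), -39)) = √((18368 - 1*23343) + (-39 + ((-3 + 1)*5)*(1 + (-3 + 1)*5))) = √((18368 - 23343) + (-39 + (-2*5)*(1 - 2*5))) = √(-4975 + (-39 - 10*(1 - 10))) = √(-4975 + (-39 - 10*(-9))) = √(-4975 + (-39 + 90)) = √(-4975 + 51) = √(-4924) = 2*I*√1231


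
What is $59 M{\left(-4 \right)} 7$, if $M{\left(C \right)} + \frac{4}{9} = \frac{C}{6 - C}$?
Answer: $- \frac{15694}{45} \approx -348.76$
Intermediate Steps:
$M{\left(C \right)} = - \frac{4}{9} + \frac{C}{6 - C}$
$59 M{\left(-4 \right)} 7 = 59 \frac{24 - -52}{9 \left(-6 - 4\right)} 7 = 59 \frac{24 + 52}{9 \left(-10\right)} 7 = 59 \cdot \frac{1}{9} \left(- \frac{1}{10}\right) 76 \cdot 7 = 59 \left(- \frac{38}{45}\right) 7 = \left(- \frac{2242}{45}\right) 7 = - \frac{15694}{45}$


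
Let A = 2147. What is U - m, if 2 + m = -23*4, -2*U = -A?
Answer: 2335/2 ≈ 1167.5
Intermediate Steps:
U = 2147/2 (U = -(-1)*2147/2 = -½*(-2147) = 2147/2 ≈ 1073.5)
m = -94 (m = -2 - 23*4 = -2 - 92 = -94)
U - m = 2147/2 - 1*(-94) = 2147/2 + 94 = 2335/2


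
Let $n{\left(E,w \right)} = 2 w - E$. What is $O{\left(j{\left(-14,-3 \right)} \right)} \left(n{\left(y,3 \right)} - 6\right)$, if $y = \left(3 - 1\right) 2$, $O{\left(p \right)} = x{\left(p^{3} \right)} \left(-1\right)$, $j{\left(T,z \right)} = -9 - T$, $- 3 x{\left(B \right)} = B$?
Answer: $- \frac{500}{3} \approx -166.67$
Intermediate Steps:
$x{\left(B \right)} = - \frac{B}{3}$
$O{\left(p \right)} = \frac{p^{3}}{3}$ ($O{\left(p \right)} = - \frac{p^{3}}{3} \left(-1\right) = \frac{p^{3}}{3}$)
$y = 4$ ($y = 2 \cdot 2 = 4$)
$n{\left(E,w \right)} = - E + 2 w$
$O{\left(j{\left(-14,-3 \right)} \right)} \left(n{\left(y,3 \right)} - 6\right) = \frac{\left(-9 - -14\right)^{3}}{3} \left(\left(\left(-1\right) 4 + 2 \cdot 3\right) - 6\right) = \frac{\left(-9 + 14\right)^{3}}{3} \left(\left(-4 + 6\right) - 6\right) = \frac{5^{3}}{3} \left(2 - 6\right) = \frac{1}{3} \cdot 125 \left(-4\right) = \frac{125}{3} \left(-4\right) = - \frac{500}{3}$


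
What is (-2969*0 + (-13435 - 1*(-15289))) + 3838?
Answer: 5692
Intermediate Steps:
(-2969*0 + (-13435 - 1*(-15289))) + 3838 = (0 + (-13435 + 15289)) + 3838 = (0 + 1854) + 3838 = 1854 + 3838 = 5692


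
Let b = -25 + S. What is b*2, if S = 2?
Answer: -46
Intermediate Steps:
b = -23 (b = -25 + 2 = -23)
b*2 = -23*2 = -46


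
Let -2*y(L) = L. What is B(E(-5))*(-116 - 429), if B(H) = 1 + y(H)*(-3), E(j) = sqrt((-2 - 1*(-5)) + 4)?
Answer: -545 - 1635*sqrt(7)/2 ≈ -2707.9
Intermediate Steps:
y(L) = -L/2
E(j) = sqrt(7) (E(j) = sqrt((-2 + 5) + 4) = sqrt(3 + 4) = sqrt(7))
B(H) = 1 + 3*H/2 (B(H) = 1 - H/2*(-3) = 1 + 3*H/2)
B(E(-5))*(-116 - 429) = (1 + 3*sqrt(7)/2)*(-116 - 429) = (1 + 3*sqrt(7)/2)*(-545) = -545 - 1635*sqrt(7)/2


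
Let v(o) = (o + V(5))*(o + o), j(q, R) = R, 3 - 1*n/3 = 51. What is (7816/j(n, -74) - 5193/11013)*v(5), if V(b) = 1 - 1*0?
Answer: -864618900/135827 ≈ -6365.6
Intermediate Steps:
n = -144 (n = 9 - 3*51 = 9 - 153 = -144)
V(b) = 1 (V(b) = 1 + 0 = 1)
v(o) = 2*o*(1 + o) (v(o) = (o + 1)*(o + o) = (1 + o)*(2*o) = 2*o*(1 + o))
(7816/j(n, -74) - 5193/11013)*v(5) = (7816/(-74) - 5193/11013)*(2*5*(1 + 5)) = (7816*(-1/74) - 5193*1/11013)*(2*5*6) = (-3908/37 - 1731/3671)*60 = -14410315/135827*60 = -864618900/135827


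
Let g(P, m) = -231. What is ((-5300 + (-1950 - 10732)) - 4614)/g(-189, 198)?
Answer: 1076/11 ≈ 97.818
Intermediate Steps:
((-5300 + (-1950 - 10732)) - 4614)/g(-189, 198) = ((-5300 + (-1950 - 10732)) - 4614)/(-231) = ((-5300 - 12682) - 4614)*(-1/231) = (-17982 - 4614)*(-1/231) = -22596*(-1/231) = 1076/11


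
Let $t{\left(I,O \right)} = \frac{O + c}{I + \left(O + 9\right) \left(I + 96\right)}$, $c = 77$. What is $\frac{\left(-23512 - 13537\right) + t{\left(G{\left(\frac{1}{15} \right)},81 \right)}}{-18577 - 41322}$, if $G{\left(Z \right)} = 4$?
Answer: $\frac{166794519}{269665298} \approx 0.61852$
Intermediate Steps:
$t{\left(I,O \right)} = \frac{77 + O}{I + \left(9 + O\right) \left(96 + I\right)}$ ($t{\left(I,O \right)} = \frac{O + 77}{I + \left(O + 9\right) \left(I + 96\right)} = \frac{77 + O}{I + \left(9 + O\right) \left(96 + I\right)}$)
$\frac{\left(-23512 - 13537\right) + t{\left(G{\left(\frac{1}{15} \right)},81 \right)}}{-18577 - 41322} = \frac{\left(-23512 - 13537\right) + \frac{77 + 81}{864 + 10 \cdot 4 + 96 \cdot 81 + 4 \cdot 81}}{-18577 - 41322} = \frac{-37049 + \frac{1}{864 + 40 + 7776 + 324} \cdot 158}{-59899} = \left(-37049 + \frac{1}{9004} \cdot 158\right) \left(- \frac{1}{59899}\right) = \left(-37049 + \frac{79}{4502}\right) \left(- \frac{1}{59899}\right) = \left(- \frac{166794519}{4502}\right) \left(- \frac{1}{59899}\right) = \frac{166794519}{269665298}$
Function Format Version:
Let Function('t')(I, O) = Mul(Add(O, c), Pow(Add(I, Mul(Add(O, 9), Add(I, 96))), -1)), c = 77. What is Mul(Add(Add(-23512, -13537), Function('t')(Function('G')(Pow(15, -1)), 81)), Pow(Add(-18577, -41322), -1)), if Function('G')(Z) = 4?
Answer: Rational(166794519, 269665298) ≈ 0.61852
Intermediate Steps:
Function('t')(I, O) = Mul(Pow(Add(I, Mul(Add(9, O), Add(96, I))), -1), Add(77, O)) (Function('t')(I, O) = Mul(Add(O, 77), Pow(Add(I, Mul(Add(O, 9), Add(I, 96))), -1)) = Mul(Add(77, O), Pow(Add(I, Mul(Add(9, O), Add(96, I))), -1)) = Mul(Pow(Add(I, Mul(Add(9, O), Add(96, I))), -1), Add(77, O)))
Mul(Add(Add(-23512, -13537), Function('t')(Function('G')(Pow(15, -1)), 81)), Pow(Add(-18577, -41322), -1)) = Mul(Add(Add(-23512, -13537), Mul(Pow(Add(864, Mul(10, 4), Mul(96, 81), Mul(4, 81)), -1), Add(77, 81))), Pow(Add(-18577, -41322), -1)) = Mul(Add(-37049, Mul(Pow(Add(864, 40, 7776, 324), -1), 158)), Pow(-59899, -1)) = Mul(Add(-37049, Mul(Pow(9004, -1), 158)), Rational(-1, 59899)) = Mul(Add(-37049, Mul(Rational(1, 9004), 158)), Rational(-1, 59899)) = Mul(Add(-37049, Rational(79, 4502)), Rational(-1, 59899)) = Mul(Rational(-166794519, 4502), Rational(-1, 59899)) = Rational(166794519, 269665298)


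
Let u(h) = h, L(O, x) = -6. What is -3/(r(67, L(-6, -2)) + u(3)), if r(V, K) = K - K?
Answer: -1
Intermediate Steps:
r(V, K) = 0
-3/(r(67, L(-6, -2)) + u(3)) = -3/(0 + 3) = -3/3 = (1/3)*(-3) = -1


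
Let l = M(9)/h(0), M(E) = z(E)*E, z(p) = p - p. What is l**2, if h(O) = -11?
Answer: 0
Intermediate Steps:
z(p) = 0
M(E) = 0 (M(E) = 0*E = 0)
l = 0 (l = 0/(-11) = 0*(-1/11) = 0)
l**2 = 0**2 = 0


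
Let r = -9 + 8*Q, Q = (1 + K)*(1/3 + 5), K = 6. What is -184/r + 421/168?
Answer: 273113/145992 ≈ 1.8707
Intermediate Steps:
Q = 112/3 (Q = (1 + 6)*(1/3 + 5) = 7*(1*(⅓) + 5) = 7*(⅓ + 5) = 7*(16/3) = 112/3 ≈ 37.333)
r = 869/3 (r = -9 + 8*(112/3) = -9 + 896/3 = 869/3 ≈ 289.67)
-184/r + 421/168 = -184/869/3 + 421/168 = -184*3/869 + 421*(1/168) = -552/869 + 421/168 = 273113/145992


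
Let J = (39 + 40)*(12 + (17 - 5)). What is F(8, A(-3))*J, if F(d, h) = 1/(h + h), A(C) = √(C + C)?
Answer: -158*I*√6 ≈ -387.02*I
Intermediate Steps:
J = 1896 (J = 79*(12 + 12) = 79*24 = 1896)
A(C) = √2*√C (A(C) = √(2*C) = √2*√C)
F(d, h) = 1/(2*h)
F(8, A(-3))*J = (1/(2*((√2*√(-3)))))*1896 = (1/(2*((√2*(I*√3)))))*1896 = (1/(2*((I*√6))))*1896 = ((-I*√6/6)/2)*1896 = -I*√6/12*1896 = -158*I*√6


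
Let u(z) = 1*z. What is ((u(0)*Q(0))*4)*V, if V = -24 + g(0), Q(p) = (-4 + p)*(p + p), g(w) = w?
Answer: 0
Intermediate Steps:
u(z) = z
Q(p) = 2*p*(-4 + p) (Q(p) = (-4 + p)*(2*p) = 2*p*(-4 + p))
V = -24 (V = -24 + 0 = -24)
((u(0)*Q(0))*4)*V = ((0*(2*0*(-4 + 0)))*4)*(-24) = ((0*(2*0*(-4)))*4)*(-24) = ((0*0)*4)*(-24) = (0*4)*(-24) = 0*(-24) = 0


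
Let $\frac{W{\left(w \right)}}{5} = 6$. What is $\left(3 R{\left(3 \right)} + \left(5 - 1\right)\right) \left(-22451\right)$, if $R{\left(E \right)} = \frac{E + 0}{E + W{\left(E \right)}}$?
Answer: $-95927$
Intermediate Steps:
$W{\left(w \right)} = 30$ ($W{\left(w \right)} = 5 \cdot 6 = 30$)
$R{\left(E \right)} = \frac{E}{30 + E}$ ($R{\left(E \right)} = \frac{E + 0}{E + 30} = \frac{E}{30 + E}$)
$\left(3 R{\left(3 \right)} + \left(5 - 1\right)\right) \left(-22451\right) = \left(3 \frac{3}{30 + 3} + \left(5 - 1\right)\right) \left(-22451\right) = \left(3 \cdot \frac{3}{33} + 4\right) \left(-22451\right) = \left(3 \cdot 3 \cdot \frac{1}{33} + 4\right) \left(-22451\right) = \left(3 \cdot \frac{1}{11} + 4\right) \left(-22451\right) = \left(\frac{3}{11} + 4\right) \left(-22451\right) = \frac{47}{11} \left(-22451\right) = -95927$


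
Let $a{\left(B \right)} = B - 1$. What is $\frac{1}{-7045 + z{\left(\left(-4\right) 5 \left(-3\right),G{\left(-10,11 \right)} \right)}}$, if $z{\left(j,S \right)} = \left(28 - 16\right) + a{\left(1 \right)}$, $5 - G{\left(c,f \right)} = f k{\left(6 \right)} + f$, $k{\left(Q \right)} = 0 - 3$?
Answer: $- \frac{1}{7033} \approx -0.00014219$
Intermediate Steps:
$k{\left(Q \right)} = -3$ ($k{\left(Q \right)} = 0 - 3 = -3$)
$a{\left(B \right)} = -1 + B$
$G{\left(c,f \right)} = 5 + 2 f$ ($G{\left(c,f \right)} = 5 - \left(f \left(-3\right) + f\right) = 5 - \left(- 3 f + f\right) = 5 - - 2 f = 5 + 2 f$)
$z{\left(j,S \right)} = 12$ ($z{\left(j,S \right)} = \left(28 - 16\right) + \left(-1 + 1\right) = 12 + 0 = 12$)
$\frac{1}{-7045 + z{\left(\left(-4\right) 5 \left(-3\right),G{\left(-10,11 \right)} \right)}} = \frac{1}{-7045 + 12} = \frac{1}{-7033} = - \frac{1}{7033}$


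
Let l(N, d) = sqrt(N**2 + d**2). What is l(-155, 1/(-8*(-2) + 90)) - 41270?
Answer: -41270 + sqrt(269944901)/106 ≈ -41115.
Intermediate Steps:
l(-155, 1/(-8*(-2) + 90)) - 41270 = sqrt((-155)**2 + (1/(-8*(-2) + 90))**2) - 41270 = sqrt(24025 + (1/(16 + 90))**2) - 41270 = sqrt(24025 + (1/106)**2) - 41270 = sqrt(24025 + 1/11236) - 41270 = sqrt(269944901/11236) - 41270 = sqrt(269944901)/106 - 41270 = -41270 + sqrt(269944901)/106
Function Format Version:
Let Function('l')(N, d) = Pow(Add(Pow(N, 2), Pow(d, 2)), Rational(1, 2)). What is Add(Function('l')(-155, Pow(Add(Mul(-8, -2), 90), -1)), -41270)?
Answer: Add(-41270, Mul(Rational(1, 106), Pow(269944901, Rational(1, 2)))) ≈ -41115.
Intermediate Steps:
Add(Function('l')(-155, Pow(Add(Mul(-8, -2), 90), -1)), -41270) = Add(Pow(Add(Pow(-155, 2), Pow(Pow(Add(Mul(-8, -2), 90), -1), 2)), Rational(1, 2)), -41270) = Add(Pow(Add(24025, Pow(Pow(Add(16, 90), -1), 2)), Rational(1, 2)), -41270) = Add(Pow(Add(24025, Pow(Pow(106, -1), 2)), Rational(1, 2)), -41270) = Add(Pow(Add(24025, Pow(Rational(1, 106), 2)), Rational(1, 2)), -41270) = Add(Pow(Add(24025, Rational(1, 11236)), Rational(1, 2)), -41270) = Add(Pow(Rational(269944901, 11236), Rational(1, 2)), -41270) = Add(Mul(Rational(1, 106), Pow(269944901, Rational(1, 2))), -41270) = Add(-41270, Mul(Rational(1, 106), Pow(269944901, Rational(1, 2))))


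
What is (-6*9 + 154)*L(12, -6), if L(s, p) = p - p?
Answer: 0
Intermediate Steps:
L(s, p) = 0
(-6*9 + 154)*L(12, -6) = (-6*9 + 154)*0 = (-54 + 154)*0 = 100*0 = 0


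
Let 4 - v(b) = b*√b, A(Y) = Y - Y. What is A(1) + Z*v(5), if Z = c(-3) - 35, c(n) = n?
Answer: -152 + 190*√5 ≈ 272.85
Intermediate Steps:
Z = -38 (Z = -3 - 35 = -38)
A(Y) = 0
v(b) = 4 - b^(3/2) (v(b) = 4 - b*√b = 4 - b^(3/2))
A(1) + Z*v(5) = 0 - 38*(4 - 5^(3/2)) = 0 - 38*(4 - 5*√5) = 0 + (-152 + 190*√5) = -152 + 190*√5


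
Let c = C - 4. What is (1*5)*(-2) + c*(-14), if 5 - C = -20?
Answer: -304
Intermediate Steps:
C = 25 (C = 5 - 1*(-20) = 5 + 20 = 25)
c = 21 (c = 25 - 4 = 21)
(1*5)*(-2) + c*(-14) = (1*5)*(-2) + 21*(-14) = 5*(-2) - 294 = -10 - 294 = -304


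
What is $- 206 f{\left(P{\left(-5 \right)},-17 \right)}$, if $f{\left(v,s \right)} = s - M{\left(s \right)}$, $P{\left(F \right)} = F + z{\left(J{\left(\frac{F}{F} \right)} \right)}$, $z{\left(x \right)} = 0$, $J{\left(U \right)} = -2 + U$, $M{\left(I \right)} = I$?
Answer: $0$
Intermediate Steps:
$P{\left(F \right)} = F$ ($P{\left(F \right)} = F + 0 = F$)
$f{\left(v,s \right)} = 0$ ($f{\left(v,s \right)} = s - s = 0$)
$- 206 f{\left(P{\left(-5 \right)},-17 \right)} = \left(-206\right) 0 = 0$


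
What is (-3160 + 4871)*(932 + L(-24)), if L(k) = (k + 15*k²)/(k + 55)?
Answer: 64176188/31 ≈ 2.0702e+6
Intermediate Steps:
L(k) = (k + 15*k²)/(55 + k)
(-3160 + 4871)*(932 + L(-24)) = (-3160 + 4871)*(932 - 24*(1 + 15*(-24))/(55 - 24)) = 1711*(932 - 24*(1 - 360)/31) = 1711*(932 - 24*1/31*(-359)) = 1711*(932 + 8616/31) = 1711*(37508/31) = 64176188/31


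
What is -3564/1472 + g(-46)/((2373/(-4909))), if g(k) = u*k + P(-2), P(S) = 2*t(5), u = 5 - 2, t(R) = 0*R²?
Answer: 82394771/291088 ≈ 283.06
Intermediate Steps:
t(R) = 0
u = 3
P(S) = 0 (P(S) = 2*0 = 0)
g(k) = 3*k (g(k) = 3*k + 0 = 3*k)
-3564/1472 + g(-46)/((2373/(-4909))) = -3564/1472 + (3*(-46))/((2373/(-4909))) = -3564*1/1472 - 138/(2373*(-1/4909)) = -891/368 - 138/(-2373/4909) = -891/368 - 138*(-4909/2373) = -891/368 + 225814/791 = 82394771/291088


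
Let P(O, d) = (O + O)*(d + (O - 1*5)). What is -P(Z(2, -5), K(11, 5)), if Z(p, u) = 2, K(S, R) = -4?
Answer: 28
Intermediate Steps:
P(O, d) = 2*O*(-5 + O + d) (P(O, d) = (2*O)*(d + (O - 5)) = (2*O)*(d + (-5 + O)) = (2*O)*(-5 + O + d) = 2*O*(-5 + O + d))
-P(Z(2, -5), K(11, 5)) = -2*2*(-5 + 2 - 4) = -2*2*(-7) = -1*(-28) = 28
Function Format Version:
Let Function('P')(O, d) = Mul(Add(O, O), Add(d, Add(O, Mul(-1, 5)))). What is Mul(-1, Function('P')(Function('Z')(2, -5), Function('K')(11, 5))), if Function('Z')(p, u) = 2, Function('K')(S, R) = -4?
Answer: 28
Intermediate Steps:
Function('P')(O, d) = Mul(2, O, Add(-5, O, d)) (Function('P')(O, d) = Mul(Mul(2, O), Add(d, Add(O, -5))) = Mul(Mul(2, O), Add(d, Add(-5, O))) = Mul(Mul(2, O), Add(-5, O, d)) = Mul(2, O, Add(-5, O, d)))
Mul(-1, Function('P')(Function('Z')(2, -5), Function('K')(11, 5))) = Mul(-1, Mul(2, 2, Add(-5, 2, -4))) = Mul(-1, Mul(2, 2, -7)) = Mul(-1, -28) = 28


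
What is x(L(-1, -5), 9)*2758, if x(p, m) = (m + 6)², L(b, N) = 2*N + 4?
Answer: 620550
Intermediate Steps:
L(b, N) = 4 + 2*N
x(p, m) = (6 + m)²
x(L(-1, -5), 9)*2758 = (6 + 9)²*2758 = 15²*2758 = 225*2758 = 620550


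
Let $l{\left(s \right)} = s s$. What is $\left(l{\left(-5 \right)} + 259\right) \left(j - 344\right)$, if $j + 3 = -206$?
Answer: $-157052$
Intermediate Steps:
$j = -209$ ($j = -3 - 206 = -209$)
$l{\left(s \right)} = s^{2}$
$\left(l{\left(-5 \right)} + 259\right) \left(j - 344\right) = \left(\left(-5\right)^{2} + 259\right) \left(-209 - 344\right) = \left(25 + 259\right) \left(-553\right) = 284 \left(-553\right) = -157052$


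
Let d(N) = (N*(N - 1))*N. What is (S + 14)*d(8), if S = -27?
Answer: -5824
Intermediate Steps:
d(N) = N²*(-1 + N) (d(N) = (N*(-1 + N))*N = N²*(-1 + N))
(S + 14)*d(8) = (-27 + 14)*(8²*(-1 + 8)) = -832*7 = -13*448 = -5824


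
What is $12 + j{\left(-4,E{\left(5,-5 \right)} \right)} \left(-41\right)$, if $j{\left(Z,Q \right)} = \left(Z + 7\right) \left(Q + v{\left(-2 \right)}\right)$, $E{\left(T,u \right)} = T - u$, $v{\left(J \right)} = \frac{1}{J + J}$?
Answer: $- \frac{4749}{4} \approx -1187.3$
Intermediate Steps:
$v{\left(J \right)} = \frac{1}{2 J}$
$j{\left(Z,Q \right)} = \left(7 + Z\right) \left(- \frac{1}{4} + Q\right)$ ($j{\left(Z,Q \right)} = \left(Z + 7\right) \left(Q + \frac{1}{2 \left(-2\right)}\right) = \left(7 + Z\right) \left(Q + \frac{1}{2} \left(- \frac{1}{2}\right)\right) = \left(7 + Z\right) \left(Q - \frac{1}{4}\right) = \left(7 + Z\right) \left(- \frac{1}{4} + Q\right)$)
$12 + j{\left(-4,E{\left(5,-5 \right)} \right)} \left(-41\right) = 12 + \left(- \frac{7}{4} + 7 \left(5 - -5\right) - -1 + \left(5 - -5\right) \left(-4\right)\right) \left(-41\right) = 12 + \left(- \frac{7}{4} + 7 \left(5 + 5\right) + 1 + \left(5 + 5\right) \left(-4\right)\right) \left(-41\right) = 12 + \left(- \frac{7}{4} + 7 \cdot 10 + 1 + 10 \left(-4\right)\right) \left(-41\right) = 12 + \left(- \frac{7}{4} + 70 + 1 - 40\right) \left(-41\right) = 12 + \frac{117}{4} \left(-41\right) = 12 - \frac{4797}{4} = - \frac{4749}{4}$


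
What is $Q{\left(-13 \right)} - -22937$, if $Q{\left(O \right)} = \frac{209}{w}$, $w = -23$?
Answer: $\frac{527342}{23} \approx 22928.0$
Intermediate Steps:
$Q{\left(O \right)} = - \frac{209}{23}$ ($Q{\left(O \right)} = \frac{209}{-23} = 209 \left(- \frac{1}{23}\right) = - \frac{209}{23}$)
$Q{\left(-13 \right)} - -22937 = - \frac{209}{23} - -22937 = - \frac{209}{23} + 22937 = \frac{527342}{23}$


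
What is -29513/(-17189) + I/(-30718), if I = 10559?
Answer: 725081683/528011702 ≈ 1.3732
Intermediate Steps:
-29513/(-17189) + I/(-30718) = -29513/(-17189) + 10559/(-30718) = -29513*(-1/17189) + 10559*(-1/30718) = 29513/17189 - 10559/30718 = 725081683/528011702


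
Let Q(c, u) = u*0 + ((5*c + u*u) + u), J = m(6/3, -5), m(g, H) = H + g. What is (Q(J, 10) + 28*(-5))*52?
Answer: -2340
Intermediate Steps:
J = -3 (J = -5 + 6/3 = -5 + 6*(⅓) = -5 + 2 = -3)
Q(c, u) = u + u² + 5*c (Q(c, u) = 0 + ((5*c + u²) + u) = 0 + ((u² + 5*c) + u) = 0 + (u + u² + 5*c) = u + u² + 5*c)
(Q(J, 10) + 28*(-5))*52 = ((10 + 10² + 5*(-3)) + 28*(-5))*52 = ((10 + 100 - 15) - 140)*52 = (95 - 140)*52 = -45*52 = -2340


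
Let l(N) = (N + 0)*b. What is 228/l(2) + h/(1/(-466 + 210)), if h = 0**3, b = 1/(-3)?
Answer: -342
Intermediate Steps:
b = -1/3 ≈ -0.33333
l(N) = -N/3 (l(N) = (N + 0)*(-1/3) = N*(-1/3) = -N/3)
h = 0
228/l(2) + h/(1/(-466 + 210)) = 228/((-1/3*2)) + 0/(1/(-466 + 210)) = 228/(-2/3) + 0/(1/(-256)) = 228*(-3/2) + 0/(-1/256) = -342 + 0*(-256) = -342 + 0 = -342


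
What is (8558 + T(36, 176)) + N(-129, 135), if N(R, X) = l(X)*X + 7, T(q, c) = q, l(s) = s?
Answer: 26826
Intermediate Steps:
N(R, X) = 7 + X² (N(R, X) = X*X + 7 = X² + 7 = 7 + X²)
(8558 + T(36, 176)) + N(-129, 135) = (8558 + 36) + (7 + 135²) = 8594 + (7 + 18225) = 8594 + 18232 = 26826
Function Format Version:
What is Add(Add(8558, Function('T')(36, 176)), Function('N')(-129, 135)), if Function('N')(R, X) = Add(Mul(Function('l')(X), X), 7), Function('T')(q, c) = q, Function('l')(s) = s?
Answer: 26826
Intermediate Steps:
Function('N')(R, X) = Add(7, Pow(X, 2)) (Function('N')(R, X) = Add(Mul(X, X), 7) = Add(Pow(X, 2), 7) = Add(7, Pow(X, 2)))
Add(Add(8558, Function('T')(36, 176)), Function('N')(-129, 135)) = Add(Add(8558, 36), Add(7, Pow(135, 2))) = Add(8594, Add(7, 18225)) = Add(8594, 18232) = 26826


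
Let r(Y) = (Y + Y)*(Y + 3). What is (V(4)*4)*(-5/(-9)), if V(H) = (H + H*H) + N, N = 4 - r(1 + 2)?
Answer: -80/3 ≈ -26.667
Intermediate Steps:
r(Y) = 2*Y*(3 + Y) (r(Y) = (2*Y)*(3 + Y) = 2*Y*(3 + Y))
N = -32 (N = 4 - 2*(1 + 2)*(3 + (1 + 2)) = 4 - 2*3*(3 + 3) = 4 - 2*3*6 = 4 - 1*36 = 4 - 36 = -32)
V(H) = -32 + H + H**2 (V(H) = (H + H*H) - 32 = (H + H**2) - 32 = -32 + H + H**2)
(V(4)*4)*(-5/(-9)) = ((-32 + 4 + 4**2)*4)*(-5/(-9)) = ((-32 + 4 + 16)*4)*(-5*(-1/9)) = -12*4*(5/9) = -48*5/9 = -80/3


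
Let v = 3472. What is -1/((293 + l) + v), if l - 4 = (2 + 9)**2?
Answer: -1/3890 ≈ -0.00025707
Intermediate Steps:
l = 125 (l = 4 + (2 + 9)**2 = 4 + 11**2 = 4 + 121 = 125)
-1/((293 + l) + v) = -1/((293 + 125) + 3472) = -1/(418 + 3472) = -1/3890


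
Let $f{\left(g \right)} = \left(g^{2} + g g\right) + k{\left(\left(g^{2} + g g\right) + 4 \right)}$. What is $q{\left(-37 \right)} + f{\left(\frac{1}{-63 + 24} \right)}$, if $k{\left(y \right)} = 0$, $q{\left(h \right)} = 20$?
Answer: $\frac{30422}{1521} \approx 20.001$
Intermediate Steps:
$f{\left(g \right)} = 2 g^{2}$ ($f{\left(g \right)} = \left(g^{2} + g g\right) + 0 = \left(g^{2} + g^{2}\right) + 0 = 2 g^{2} + 0 = 2 g^{2}$)
$q{\left(-37 \right)} + f{\left(\frac{1}{-63 + 24} \right)} = 20 + 2 \left(\frac{1}{-63 + 24}\right)^{2} = 20 + 2 \left(\frac{1}{-39}\right)^{2} = 20 + 2 \left(- \frac{1}{39}\right)^{2} = 20 + 2 \cdot \frac{1}{1521} = 20 + \frac{2}{1521} = \frac{30422}{1521}$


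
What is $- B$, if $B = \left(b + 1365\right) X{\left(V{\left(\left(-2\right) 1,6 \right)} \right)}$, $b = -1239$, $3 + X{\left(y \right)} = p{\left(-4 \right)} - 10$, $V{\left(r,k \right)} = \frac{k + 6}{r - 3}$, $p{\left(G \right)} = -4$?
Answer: $2142$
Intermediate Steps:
$V{\left(r,k \right)} = \frac{6 + k}{-3 + r}$
$X{\left(y \right)} = -17$ ($X{\left(y \right)} = -3 - 14 = -17$)
$B = -2142$ ($B = \left(-1239 + 1365\right) \left(-17\right) = 126 \left(-17\right) = -2142$)
$- B = \left(-1\right) \left(-2142\right) = 2142$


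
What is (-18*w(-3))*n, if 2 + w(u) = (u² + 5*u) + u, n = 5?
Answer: 990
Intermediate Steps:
w(u) = -2 + u² + 6*u (w(u) = -2 + ((u² + 5*u) + u) = -2 + (u² + 6*u) = -2 + u² + 6*u)
(-18*w(-3))*n = -18*(-2 + (-3)² + 6*(-3))*5 = -18*(-2 + 9 - 18)*5 = -18*(-11)*5 = 198*5 = 990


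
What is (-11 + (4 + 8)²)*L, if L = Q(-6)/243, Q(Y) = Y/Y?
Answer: 133/243 ≈ 0.54733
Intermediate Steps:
Q(Y) = 1
L = 1/243 ≈ 0.0041152
(-11 + (4 + 8)²)*L = (-11 + (4 + 8)²)*(1/243) = (-11 + 12²)*(1/243) = (-11 + 144)*(1/243) = 133*(1/243) = 133/243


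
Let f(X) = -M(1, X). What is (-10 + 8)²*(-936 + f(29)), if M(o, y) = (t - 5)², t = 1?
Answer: -3808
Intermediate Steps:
M(o, y) = 16 (M(o, y) = (1 - 5)² = (-4)² = 16)
f(X) = -16 (f(X) = -1*16 = -16)
(-10 + 8)²*(-936 + f(29)) = (-10 + 8)²*(-936 - 16) = (-2)²*(-952) = 4*(-952) = -3808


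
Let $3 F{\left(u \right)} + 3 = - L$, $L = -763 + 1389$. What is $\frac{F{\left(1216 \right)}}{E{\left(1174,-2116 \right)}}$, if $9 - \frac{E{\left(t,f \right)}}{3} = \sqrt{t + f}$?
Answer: $- \frac{629}{1023} - \frac{629 i \sqrt{942}}{9207} \approx -0.61486 - 2.0968 i$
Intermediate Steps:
$E{\left(t,f \right)} = 27 - 3 \sqrt{f + t}$ ($E{\left(t,f \right)} = 27 - 3 \sqrt{t + f} = 27 - 3 \sqrt{f + t}$)
$L = 626$
$F{\left(u \right)} = - \frac{629}{3}$ ($F{\left(u \right)} = -1 + \frac{\left(-1\right) 626}{3} = -1 + \frac{1}{3} \left(-626\right) = -1 - \frac{626}{3} = - \frac{629}{3}$)
$\frac{F{\left(1216 \right)}}{E{\left(1174,-2116 \right)}} = - \frac{629}{3 \left(27 - 3 \sqrt{-2116 + 1174}\right)} = - \frac{629}{3 \left(27 - 3 \sqrt{-942}\right)} = - \frac{629}{3 \left(27 - 3 i \sqrt{942}\right)}$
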